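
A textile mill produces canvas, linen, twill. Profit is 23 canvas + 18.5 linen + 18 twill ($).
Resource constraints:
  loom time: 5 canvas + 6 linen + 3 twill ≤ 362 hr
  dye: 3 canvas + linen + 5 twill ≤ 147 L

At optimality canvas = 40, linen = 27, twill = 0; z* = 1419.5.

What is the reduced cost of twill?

-7

Check each constraint at x*: loom time 362/362 (tight); dye 147/147 (tight).
From A_Bᵀ y = c: 5·y_loom time + 3·y_dye = 23; 6·y_loom time + 1·y_dye = 18.5.
Solving: y_loom time = 2.5, y_dye = 3.5.
Reduced cost of twill: c₃ − yᵀa₃ = 18 − (2.5·3 + 3.5·5) = 18 − 25 = -7.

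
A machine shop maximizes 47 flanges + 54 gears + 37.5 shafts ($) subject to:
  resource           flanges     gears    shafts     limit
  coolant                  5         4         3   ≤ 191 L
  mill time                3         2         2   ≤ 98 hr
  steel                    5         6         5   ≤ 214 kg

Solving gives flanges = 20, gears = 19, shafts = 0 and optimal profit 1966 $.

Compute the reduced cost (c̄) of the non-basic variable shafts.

-8

Binding: mill time and steel. Non-binding: coolant (15 unused).
Since coolant is not tight, its dual is 0.
The binding rows give the dual system: 3·y_mill time + 5·y_steel = 47 and 2·y_mill time + 6·y_steel = 54.
This yields shadow prices y_mill time = 1.5, y_steel = 8.5.
Reduced cost of shafts: c₃ − yᵀa₃ = 37.5 − (1.5·2 + 8.5·5) = 37.5 − 45.5 = -8.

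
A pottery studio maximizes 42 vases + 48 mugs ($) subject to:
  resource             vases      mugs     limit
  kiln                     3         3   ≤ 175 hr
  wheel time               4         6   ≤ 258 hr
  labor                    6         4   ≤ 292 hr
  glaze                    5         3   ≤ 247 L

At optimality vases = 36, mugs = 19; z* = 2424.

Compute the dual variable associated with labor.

At the optimum: kiln uses 165 of 175 (slack = 10); wheel time uses 258 of 258 (binding); labor uses 292 of 292 (binding); glaze uses 237 of 247 (slack = 10).
Slack constraints have shadow price 0 (complementary slackness).
The binding rows give the dual system: 4·y_wheel time + 6·y_labor = 42 and 6·y_wheel time + 4·y_labor = 48.
Solving: y_wheel time = 6, y_labor = 3.
Shadow price of labor = 3.

3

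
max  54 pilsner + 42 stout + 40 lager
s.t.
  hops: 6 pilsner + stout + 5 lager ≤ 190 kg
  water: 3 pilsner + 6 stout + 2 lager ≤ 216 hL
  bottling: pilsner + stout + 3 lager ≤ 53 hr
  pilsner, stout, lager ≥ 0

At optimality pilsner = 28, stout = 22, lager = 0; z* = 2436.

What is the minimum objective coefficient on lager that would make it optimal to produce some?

42

Binding: hops and water. Non-binding: bottling (3 unused).
Slack constraints have shadow price 0 (complementary slackness).
The binding rows give the dual system: 6·y_hops + 3·y_water = 54 and 1·y_hops + 6·y_water = 42.
Solving: y_hops = 6, y_water = 6.
lager enters the basis when its profit ≥ yᵀa₃ = 6·5 + 6·2 = 42.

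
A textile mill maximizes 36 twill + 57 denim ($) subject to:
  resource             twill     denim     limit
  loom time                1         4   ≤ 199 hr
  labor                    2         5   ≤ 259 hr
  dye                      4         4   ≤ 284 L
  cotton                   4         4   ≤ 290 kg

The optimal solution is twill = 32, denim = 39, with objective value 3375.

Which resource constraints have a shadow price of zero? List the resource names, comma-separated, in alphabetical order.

loom time: 188/199 (slack 11)
labor: 259/259 (binding)
dye: 284/284 (binding)
cotton: 284/290 (slack 6)
By complementary slackness, a constraint with positive slack has shadow price 0 → cotton, loom time.

cotton, loom time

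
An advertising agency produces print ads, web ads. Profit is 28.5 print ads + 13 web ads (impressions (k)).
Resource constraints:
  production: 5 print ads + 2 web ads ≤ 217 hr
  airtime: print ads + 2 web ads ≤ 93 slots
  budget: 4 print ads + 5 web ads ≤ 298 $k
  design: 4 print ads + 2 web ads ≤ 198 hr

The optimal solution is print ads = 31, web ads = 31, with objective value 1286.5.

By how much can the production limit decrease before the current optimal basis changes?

124

Binding constraints: production, airtime. The basis is B = [[5,2],[1,2]] with det 8.
Per unit decrease in production, x* moves by d = (-0.25, 0.125).
The basis stays optimal until print ads reaches 0; allowable decrease = 124 hr.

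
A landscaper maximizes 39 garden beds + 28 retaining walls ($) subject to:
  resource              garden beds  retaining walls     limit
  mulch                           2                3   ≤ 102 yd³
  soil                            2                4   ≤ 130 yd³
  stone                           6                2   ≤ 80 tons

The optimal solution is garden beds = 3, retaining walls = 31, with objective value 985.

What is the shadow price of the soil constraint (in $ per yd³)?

4.5

At the optimum: mulch uses 99 of 102 (slack = 3); soil uses 130 of 130 (binding); stone uses 80 of 80 (binding).
By complementary slackness, y = 0 for the non-binding constraint.
From A_Bᵀ y = c: 2·y_soil + 6·y_stone = 39; 4·y_soil + 2·y_stone = 28.
→ y_soil = 4.5 and y_stone = 5.
Shadow price of soil = 4.5.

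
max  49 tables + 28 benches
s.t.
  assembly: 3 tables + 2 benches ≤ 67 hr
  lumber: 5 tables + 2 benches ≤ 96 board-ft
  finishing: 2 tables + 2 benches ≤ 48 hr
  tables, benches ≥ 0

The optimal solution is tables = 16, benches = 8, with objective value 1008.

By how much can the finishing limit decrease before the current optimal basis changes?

Binding constraints: lumber, finishing. The basis is B = [[5,2],[2,2]] with det 6.
Per unit decrease in finishing, x* moves by d = (0.3333, -0.8333).
The basis stays optimal until benches reaches 0; allowable decrease = 9.6 hr.

9.6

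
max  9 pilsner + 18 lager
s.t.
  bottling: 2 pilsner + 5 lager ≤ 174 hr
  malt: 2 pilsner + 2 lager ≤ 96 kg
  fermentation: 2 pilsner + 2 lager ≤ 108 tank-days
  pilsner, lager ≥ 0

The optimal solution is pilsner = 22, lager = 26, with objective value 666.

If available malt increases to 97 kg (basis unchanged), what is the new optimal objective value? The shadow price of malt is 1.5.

667.5

Δb = 1, so new z* = 666 + (1.5)·(1) = 666 + 1.5 = 667.5.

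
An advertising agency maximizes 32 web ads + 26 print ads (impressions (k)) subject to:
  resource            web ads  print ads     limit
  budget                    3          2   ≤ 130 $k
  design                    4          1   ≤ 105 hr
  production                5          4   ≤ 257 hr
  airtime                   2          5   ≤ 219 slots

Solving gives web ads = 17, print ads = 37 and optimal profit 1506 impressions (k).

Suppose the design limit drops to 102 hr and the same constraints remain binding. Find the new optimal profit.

Check each constraint at x*: budget 125/130 (slack 5); design 105/105 (tight); production 233/257 (slack 24); airtime 219/219 (tight).
Slack constraints have shadow price 0 (complementary slackness).
Dual feasibility on the basic columns requires 4·y_design + 2·y_airtime = 32, 1·y_design + 5·y_airtime = 26.
→ y_design = 6 and y_airtime = 4.
Δz = y_design·Δb = 6 × (-3) = -18, so new z* = 1506 − 18 = 1488.

1488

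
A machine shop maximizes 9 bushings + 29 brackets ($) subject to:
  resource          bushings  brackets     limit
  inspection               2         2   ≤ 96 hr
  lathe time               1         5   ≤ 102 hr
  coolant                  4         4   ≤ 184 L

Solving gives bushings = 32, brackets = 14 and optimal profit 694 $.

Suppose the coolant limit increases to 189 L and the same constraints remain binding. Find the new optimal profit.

699

Check each constraint at x*: inspection 92/96 (slack 4); lathe time 102/102 (tight); coolant 184/184 (tight).
By complementary slackness, y = 0 for the non-binding constraint.
The binding rows give the dual system: 1·y_lathe time + 4·y_coolant = 9 and 5·y_lathe time + 4·y_coolant = 29.
This yields shadow prices y_lathe time = 5, y_coolant = 1.
Δz = y_coolant·Δb = 1 × (5) = 5, so new z* = 694 + 5 = 699.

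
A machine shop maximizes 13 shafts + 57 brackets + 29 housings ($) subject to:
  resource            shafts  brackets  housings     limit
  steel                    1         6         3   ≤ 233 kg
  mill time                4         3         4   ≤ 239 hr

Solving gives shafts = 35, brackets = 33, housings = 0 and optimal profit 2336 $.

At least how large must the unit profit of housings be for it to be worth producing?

At the optimum: steel uses 233 of 233 (binding); mill time uses 239 of 239 (binding).
Dual feasibility on the basic columns requires 1·y_steel + 4·y_mill time = 13, 6·y_steel + 3·y_mill time = 57.
Solving: y_steel = 9, y_mill time = 1.
housings enters the basis when its profit ≥ yᵀa₃ = 9·3 + 1·4 = 31.

31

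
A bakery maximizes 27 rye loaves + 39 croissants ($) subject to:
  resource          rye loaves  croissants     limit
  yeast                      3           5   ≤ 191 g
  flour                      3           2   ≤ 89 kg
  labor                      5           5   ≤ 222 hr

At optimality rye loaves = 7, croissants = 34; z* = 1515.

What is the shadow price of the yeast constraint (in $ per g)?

At the optimum: yeast uses 191 of 191 (binding); flour uses 89 of 89 (binding); labor uses 205 of 222 (slack = 17).
Slack constraints have shadow price 0 (complementary slackness).
Dual feasibility on the basic columns requires 3·y_yeast + 3·y_flour = 27, 5·y_yeast + 2·y_flour = 39.
This yields shadow prices y_yeast = 7, y_flour = 2.
Shadow price of yeast = 7.

7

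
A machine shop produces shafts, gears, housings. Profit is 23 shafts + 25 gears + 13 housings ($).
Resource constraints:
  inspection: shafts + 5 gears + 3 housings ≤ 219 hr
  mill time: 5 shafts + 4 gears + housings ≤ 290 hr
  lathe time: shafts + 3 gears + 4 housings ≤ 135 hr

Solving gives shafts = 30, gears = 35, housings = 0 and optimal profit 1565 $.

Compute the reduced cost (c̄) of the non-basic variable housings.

-3

Check each constraint at x*: inspection 205/219 (slack 14); mill time 290/290 (tight); lathe time 135/135 (tight).
Slack constraints have shadow price 0 (complementary slackness).
Dual feasibility on the basic columns requires 5·y_mill time + 1·y_lathe time = 23, 4·y_mill time + 3·y_lathe time = 25.
Solving: y_mill time = 4, y_lathe time = 3.
Reduced cost of housings: c₃ − yᵀa₃ = 13 − (4·1 + 3·4) = 13 − 16 = -3.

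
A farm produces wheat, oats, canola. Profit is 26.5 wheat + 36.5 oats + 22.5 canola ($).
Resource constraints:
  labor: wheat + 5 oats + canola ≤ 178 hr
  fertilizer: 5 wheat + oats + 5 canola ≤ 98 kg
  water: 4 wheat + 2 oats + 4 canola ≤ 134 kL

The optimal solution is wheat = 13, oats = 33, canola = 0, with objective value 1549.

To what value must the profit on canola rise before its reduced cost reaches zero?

At the optimum: labor uses 178 of 178 (binding); fertilizer uses 98 of 98 (binding); water uses 118 of 134 (slack = 16).
Slack constraints have shadow price 0 (complementary slackness).
The binding rows give the dual system: 1·y_labor + 5·y_fertilizer = 26.5 and 5·y_labor + 1·y_fertilizer = 36.5.
Solving: y_labor = 6.5, y_fertilizer = 4.
canola enters the basis when its profit ≥ yᵀa₃ = 6.5·1 + 4·5 = 26.5.

26.5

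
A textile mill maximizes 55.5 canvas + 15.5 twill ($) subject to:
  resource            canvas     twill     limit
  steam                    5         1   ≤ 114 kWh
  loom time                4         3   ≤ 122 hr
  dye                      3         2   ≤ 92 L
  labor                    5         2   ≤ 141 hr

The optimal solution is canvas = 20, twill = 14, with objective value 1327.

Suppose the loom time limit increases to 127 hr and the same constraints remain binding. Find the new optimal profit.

1337

At the optimum: steam uses 114 of 114 (binding); loom time uses 122 of 122 (binding); dye uses 88 of 92 (slack = 4); labor uses 128 of 141 (slack = 13).
Since dye, labor are not tight, their duals are 0.
Dual feasibility on the basic columns requires 5·y_steam + 4·y_loom time = 55.5, 1·y_steam + 3·y_loom time = 15.5.
Solving: y_steam = 9.5, y_loom time = 2.
Δz = y_loom time·Δb = 2 × (5) = 10, so new z* = 1327 + 10 = 1337.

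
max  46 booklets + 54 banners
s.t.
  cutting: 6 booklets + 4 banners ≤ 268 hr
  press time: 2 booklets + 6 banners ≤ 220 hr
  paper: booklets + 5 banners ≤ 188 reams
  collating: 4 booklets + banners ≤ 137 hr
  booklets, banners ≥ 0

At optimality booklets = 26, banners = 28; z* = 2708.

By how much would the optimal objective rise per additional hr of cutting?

6

Binding: cutting and press time. Non-binding: paper (22 unused), collating (5 unused).
Slack constraints have shadow price 0 (complementary slackness).
The binding rows give the dual system: 6·y_cutting + 2·y_press time = 46 and 4·y_cutting + 6·y_press time = 54.
→ y_cutting = 6 and y_press time = 5.
Shadow price of cutting = 6.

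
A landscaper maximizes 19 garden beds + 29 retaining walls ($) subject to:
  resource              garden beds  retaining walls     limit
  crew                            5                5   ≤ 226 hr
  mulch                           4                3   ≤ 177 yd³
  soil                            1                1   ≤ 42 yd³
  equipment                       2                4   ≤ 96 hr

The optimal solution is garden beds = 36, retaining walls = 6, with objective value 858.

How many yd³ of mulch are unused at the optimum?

15

mulch used = 4·36 + 3·6 = 162; slack = 177 − 162 = 15.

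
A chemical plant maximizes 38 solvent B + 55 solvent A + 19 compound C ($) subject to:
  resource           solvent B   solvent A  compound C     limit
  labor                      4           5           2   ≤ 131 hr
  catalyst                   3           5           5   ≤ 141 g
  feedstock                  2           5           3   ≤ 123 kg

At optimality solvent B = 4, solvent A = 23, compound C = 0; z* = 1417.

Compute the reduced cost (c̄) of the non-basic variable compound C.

Check each constraint at x*: labor 131/131 (tight); catalyst 127/141 (slack 14); feedstock 123/123 (tight).
By complementary slackness, y = 0 for the non-binding constraint.
From A_Bᵀ y = c: 4·y_labor + 2·y_feedstock = 38; 5·y_labor + 5·y_feedstock = 55.
Solving: y_labor = 8, y_feedstock = 3.
Reduced cost of compound C: c₃ − yᵀa₃ = 19 − (8·2 + 3·3) = 19 − 25 = -6.

-6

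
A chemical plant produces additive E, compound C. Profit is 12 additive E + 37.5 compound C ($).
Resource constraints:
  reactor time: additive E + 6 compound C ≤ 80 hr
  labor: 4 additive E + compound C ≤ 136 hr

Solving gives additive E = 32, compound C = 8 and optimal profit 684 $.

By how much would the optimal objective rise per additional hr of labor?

At the optimum: reactor time uses 80 of 80 (binding); labor uses 136 of 136 (binding).
The binding rows give the dual system: 1·y_reactor time + 4·y_labor = 12 and 6·y_reactor time + 1·y_labor = 37.5.
→ y_reactor time = 6 and y_labor = 1.5.
Shadow price of labor = 1.5.

1.5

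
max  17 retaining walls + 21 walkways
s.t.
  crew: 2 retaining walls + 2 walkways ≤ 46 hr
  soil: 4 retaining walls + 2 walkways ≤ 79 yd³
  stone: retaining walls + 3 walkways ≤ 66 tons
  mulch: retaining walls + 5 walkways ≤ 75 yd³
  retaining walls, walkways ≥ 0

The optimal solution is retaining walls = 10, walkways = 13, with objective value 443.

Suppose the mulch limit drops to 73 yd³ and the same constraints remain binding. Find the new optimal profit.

Check each constraint at x*: crew 46/46 (tight); soil 66/79 (slack 13); stone 49/66 (slack 17); mulch 75/75 (tight).
Slack constraints have shadow price 0 (complementary slackness).
The binding rows give the dual system: 2·y_crew + 1·y_mulch = 17 and 2·y_crew + 5·y_mulch = 21.
This yields shadow prices y_crew = 8, y_mulch = 1.
Δz = y_mulch·Δb = 1 × (-2) = -2, so new z* = 443 − 2 = 441.

441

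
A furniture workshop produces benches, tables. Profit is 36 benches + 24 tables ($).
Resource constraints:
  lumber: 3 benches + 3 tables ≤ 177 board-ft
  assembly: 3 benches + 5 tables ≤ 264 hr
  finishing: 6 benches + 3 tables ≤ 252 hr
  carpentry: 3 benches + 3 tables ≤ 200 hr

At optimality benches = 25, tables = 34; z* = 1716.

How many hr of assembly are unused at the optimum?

assembly used = 3·25 + 5·34 = 245; slack = 264 − 245 = 19.

19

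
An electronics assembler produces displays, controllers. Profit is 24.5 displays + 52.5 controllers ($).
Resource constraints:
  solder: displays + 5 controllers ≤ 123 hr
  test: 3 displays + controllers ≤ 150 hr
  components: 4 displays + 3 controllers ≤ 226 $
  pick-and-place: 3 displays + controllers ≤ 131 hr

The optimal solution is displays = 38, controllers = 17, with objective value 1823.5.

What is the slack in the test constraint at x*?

19

test used = 3·38 + 1·17 = 131; slack = 150 − 131 = 19.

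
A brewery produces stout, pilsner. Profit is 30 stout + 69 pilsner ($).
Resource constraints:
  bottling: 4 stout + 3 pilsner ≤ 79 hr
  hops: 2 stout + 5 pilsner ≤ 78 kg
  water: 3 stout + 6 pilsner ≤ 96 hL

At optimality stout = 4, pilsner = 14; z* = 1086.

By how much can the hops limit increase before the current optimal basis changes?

Binding constraints: hops, water. The basis is B = [[2,5],[3,6]] with det -3.
Per unit increase in hops, x* moves by d = (-2, 1).
The basis stays optimal until stout reaches 0; allowable increase = 2 kg.

2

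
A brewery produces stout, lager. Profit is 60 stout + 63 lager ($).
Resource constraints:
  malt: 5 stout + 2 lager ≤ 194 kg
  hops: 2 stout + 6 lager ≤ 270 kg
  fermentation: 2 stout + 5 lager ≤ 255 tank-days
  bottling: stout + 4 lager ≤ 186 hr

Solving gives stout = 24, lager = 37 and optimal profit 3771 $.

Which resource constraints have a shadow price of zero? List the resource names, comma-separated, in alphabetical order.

bottling, fermentation

malt: 194/194 (binding)
hops: 270/270 (binding)
fermentation: 233/255 (slack 22)
bottling: 172/186 (slack 14)
By complementary slackness, a constraint with positive slack has shadow price 0 → bottling, fermentation.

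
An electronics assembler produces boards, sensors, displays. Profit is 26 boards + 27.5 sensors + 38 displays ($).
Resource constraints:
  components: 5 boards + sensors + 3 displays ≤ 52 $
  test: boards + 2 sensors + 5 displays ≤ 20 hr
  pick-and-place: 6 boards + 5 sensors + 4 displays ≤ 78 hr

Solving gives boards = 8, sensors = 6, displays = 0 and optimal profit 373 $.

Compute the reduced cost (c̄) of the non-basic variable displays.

-1

Check each constraint at x*: components 46/52 (slack 6); test 20/20 (tight); pick-and-place 78/78 (tight).
Since components is not tight, its dual is 0.
From A_Bᵀ y = c: 1·y_test + 6·y_pick-and-place = 26; 2·y_test + 5·y_pick-and-place = 27.5.
This yields shadow prices y_test = 5, y_pick-and-place = 3.5.
Reduced cost of displays: c₃ − yᵀa₃ = 38 − (5·5 + 3.5·4) = 38 − 39 = -1.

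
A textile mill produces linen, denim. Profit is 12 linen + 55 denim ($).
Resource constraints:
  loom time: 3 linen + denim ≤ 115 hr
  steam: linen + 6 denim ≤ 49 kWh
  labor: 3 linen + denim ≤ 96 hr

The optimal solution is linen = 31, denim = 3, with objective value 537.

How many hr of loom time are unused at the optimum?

loom time used = 3·31 + 1·3 = 96; slack = 115 − 96 = 19.

19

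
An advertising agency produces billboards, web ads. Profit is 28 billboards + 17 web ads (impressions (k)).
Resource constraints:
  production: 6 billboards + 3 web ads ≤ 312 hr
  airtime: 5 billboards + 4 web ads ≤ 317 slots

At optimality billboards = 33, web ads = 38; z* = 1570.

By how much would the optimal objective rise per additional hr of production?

Check each constraint at x*: production 312/312 (tight); airtime 317/317 (tight).
From A_Bᵀ y = c: 6·y_production + 5·y_airtime = 28; 3·y_production + 4·y_airtime = 17.
Solving: y_production = 3, y_airtime = 2.
Shadow price of production = 3.

3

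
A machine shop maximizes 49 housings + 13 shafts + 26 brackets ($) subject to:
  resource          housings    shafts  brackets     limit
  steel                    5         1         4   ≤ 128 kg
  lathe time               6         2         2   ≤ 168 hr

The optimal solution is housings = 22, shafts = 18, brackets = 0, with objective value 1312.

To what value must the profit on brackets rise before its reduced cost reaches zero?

28

At the optimum: steel uses 128 of 128 (binding); lathe time uses 168 of 168 (binding).
From A_Bᵀ y = c: 5·y_steel + 6·y_lathe time = 49; 1·y_steel + 2·y_lathe time = 13.
Solving: y_steel = 5, y_lathe time = 4.
brackets enters the basis when its profit ≥ yᵀa₃ = 5·4 + 4·2 = 28.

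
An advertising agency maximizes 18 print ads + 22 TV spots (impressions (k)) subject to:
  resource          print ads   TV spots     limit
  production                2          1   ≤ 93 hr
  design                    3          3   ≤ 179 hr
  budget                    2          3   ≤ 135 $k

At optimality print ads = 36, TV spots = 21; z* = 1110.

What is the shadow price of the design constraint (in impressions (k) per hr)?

Binding: production and budget. Non-binding: design (8 unused).
Slack constraints have shadow price 0 (complementary slackness).
Dual feasibility on the basic columns requires 2·y_production + 2·y_budget = 18, 1·y_production + 3·y_budget = 22.
This yields shadow prices y_production = 2.5, y_budget = 6.5.
Shadow price of design = 0.

0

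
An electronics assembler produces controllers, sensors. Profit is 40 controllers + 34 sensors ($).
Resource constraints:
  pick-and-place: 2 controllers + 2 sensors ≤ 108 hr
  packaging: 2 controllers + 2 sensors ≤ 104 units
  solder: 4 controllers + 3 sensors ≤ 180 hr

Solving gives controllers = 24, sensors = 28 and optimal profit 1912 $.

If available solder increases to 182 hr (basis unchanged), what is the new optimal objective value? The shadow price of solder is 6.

1924

Δb = 2, so new z* = 1912 + (6)·(2) = 1912 + 12 = 1924.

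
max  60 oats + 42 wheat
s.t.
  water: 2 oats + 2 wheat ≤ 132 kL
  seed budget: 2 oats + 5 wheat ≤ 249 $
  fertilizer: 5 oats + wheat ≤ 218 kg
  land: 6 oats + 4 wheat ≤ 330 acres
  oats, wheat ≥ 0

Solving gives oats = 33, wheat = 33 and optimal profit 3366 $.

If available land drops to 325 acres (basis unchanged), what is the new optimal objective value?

Check each constraint at x*: water 132/132 (tight); seed budget 231/249 (slack 18); fertilizer 198/218 (slack 20); land 330/330 (tight).
Since seed budget, fertilizer are not tight, their duals are 0.
Dual feasibility on the basic columns requires 2·y_water + 6·y_land = 60, 2·y_water + 4·y_land = 42.
Solving: y_water = 3, y_land = 9.
Δz = y_land·Δb = 9 × (-5) = -45, so new z* = 3366 − 45 = 3321.

3321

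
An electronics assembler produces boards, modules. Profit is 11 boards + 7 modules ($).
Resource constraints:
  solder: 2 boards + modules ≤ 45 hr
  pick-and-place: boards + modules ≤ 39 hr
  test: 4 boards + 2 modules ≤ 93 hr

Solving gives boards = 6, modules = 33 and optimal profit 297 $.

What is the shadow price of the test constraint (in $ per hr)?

At the optimum: solder uses 45 of 45 (binding); pick-and-place uses 39 of 39 (binding); test uses 90 of 93 (slack = 3).
Since test is not tight, its dual is 0.
The binding rows give the dual system: 2·y_solder + 1·y_pick-and-place = 11 and 1·y_solder + 1·y_pick-and-place = 7.
This yields shadow prices y_solder = 4, y_pick-and-place = 3.
Shadow price of test = 0.

0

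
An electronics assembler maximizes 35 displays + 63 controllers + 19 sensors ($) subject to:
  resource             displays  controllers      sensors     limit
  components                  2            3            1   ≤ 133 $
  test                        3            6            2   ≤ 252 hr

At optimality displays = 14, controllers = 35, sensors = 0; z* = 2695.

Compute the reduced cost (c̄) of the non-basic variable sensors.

-2

Check each constraint at x*: components 133/133 (tight); test 252/252 (tight).
From A_Bᵀ y = c: 2·y_components + 3·y_test = 35; 3·y_components + 6·y_test = 63.
This yields shadow prices y_components = 7, y_test = 7.
Reduced cost of sensors: c₃ − yᵀa₃ = 19 − (7·1 + 7·2) = 19 − 21 = -2.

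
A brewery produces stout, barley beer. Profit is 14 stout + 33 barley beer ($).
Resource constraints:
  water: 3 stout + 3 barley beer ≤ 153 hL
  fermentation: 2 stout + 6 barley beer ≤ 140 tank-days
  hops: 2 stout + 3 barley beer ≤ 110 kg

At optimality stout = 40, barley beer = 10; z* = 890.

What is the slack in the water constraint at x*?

water used = 3·40 + 3·10 = 150; slack = 153 − 150 = 3.

3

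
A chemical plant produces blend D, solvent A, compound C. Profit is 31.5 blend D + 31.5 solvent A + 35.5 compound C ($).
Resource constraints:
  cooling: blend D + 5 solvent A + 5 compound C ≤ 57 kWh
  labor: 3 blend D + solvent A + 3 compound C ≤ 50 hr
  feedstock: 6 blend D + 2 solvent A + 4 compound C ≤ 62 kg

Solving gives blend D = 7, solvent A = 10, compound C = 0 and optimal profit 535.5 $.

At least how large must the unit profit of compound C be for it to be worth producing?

40.5

Binding: cooling and feedstock. Non-binding: labor (19 unused).
Since labor is not tight, its dual is 0.
From A_Bᵀ y = c: 1·y_cooling + 6·y_feedstock = 31.5; 5·y_cooling + 2·y_feedstock = 31.5.
Solving: y_cooling = 4.5, y_feedstock = 4.5.
compound C enters the basis when its profit ≥ yᵀa₃ = 4.5·5 + 4.5·4 = 40.5.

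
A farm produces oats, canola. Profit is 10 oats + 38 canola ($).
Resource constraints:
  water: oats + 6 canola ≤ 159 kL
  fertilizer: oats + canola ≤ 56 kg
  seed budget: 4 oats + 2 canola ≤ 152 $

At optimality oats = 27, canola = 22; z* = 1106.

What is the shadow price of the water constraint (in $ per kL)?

Binding: water and seed budget. Non-binding: fertilizer (7 unused).
Since fertilizer is not tight, its dual is 0.
Dual feasibility on the basic columns requires 1·y_water + 4·y_seed budget = 10, 6·y_water + 2·y_seed budget = 38.
Solving: y_water = 6, y_seed budget = 1.
Shadow price of water = 6.

6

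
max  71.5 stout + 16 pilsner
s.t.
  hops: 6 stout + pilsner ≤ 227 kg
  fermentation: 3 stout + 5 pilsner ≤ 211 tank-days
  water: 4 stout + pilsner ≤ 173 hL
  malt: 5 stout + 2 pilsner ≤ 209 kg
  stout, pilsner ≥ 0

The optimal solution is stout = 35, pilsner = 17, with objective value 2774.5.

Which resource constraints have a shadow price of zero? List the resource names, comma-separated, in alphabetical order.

hops: 227/227 (binding)
fermentation: 190/211 (slack 21)
water: 157/173 (slack 16)
malt: 209/209 (binding)
By complementary slackness, a constraint with positive slack has shadow price 0 → fermentation, water.

fermentation, water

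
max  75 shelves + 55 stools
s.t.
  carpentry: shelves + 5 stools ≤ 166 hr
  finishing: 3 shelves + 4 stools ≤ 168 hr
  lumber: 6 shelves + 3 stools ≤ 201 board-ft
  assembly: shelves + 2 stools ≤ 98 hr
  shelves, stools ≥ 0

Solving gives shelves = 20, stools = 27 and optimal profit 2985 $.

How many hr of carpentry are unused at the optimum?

11

carpentry used = 1·20 + 5·27 = 155; slack = 166 − 155 = 11.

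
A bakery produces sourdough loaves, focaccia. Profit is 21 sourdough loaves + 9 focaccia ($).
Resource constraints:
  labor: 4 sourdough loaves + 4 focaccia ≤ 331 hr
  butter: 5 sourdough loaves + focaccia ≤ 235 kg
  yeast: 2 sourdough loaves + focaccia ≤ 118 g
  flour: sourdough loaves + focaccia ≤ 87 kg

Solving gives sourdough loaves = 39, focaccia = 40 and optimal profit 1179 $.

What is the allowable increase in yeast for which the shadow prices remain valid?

2.8125

Binding constraints: butter, yeast. The basis is B = [[5,1],[2,1]] with det 3.
Per unit increase in yeast, x* moves by d = (-0.3333, 1.6667).
The basis stays optimal until labor becomes binding; allowable increase = 2.8125 g.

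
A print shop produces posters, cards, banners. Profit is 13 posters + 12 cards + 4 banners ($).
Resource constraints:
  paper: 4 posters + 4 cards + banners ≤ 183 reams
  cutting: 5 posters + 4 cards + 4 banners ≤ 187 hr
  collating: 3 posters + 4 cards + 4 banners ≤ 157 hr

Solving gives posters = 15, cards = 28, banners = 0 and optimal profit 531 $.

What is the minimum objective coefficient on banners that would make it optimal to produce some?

12

Check each constraint at x*: paper 172/183 (slack 11); cutting 187/187 (tight); collating 157/157 (tight).
By complementary slackness, y = 0 for the non-binding constraint.
From A_Bᵀ y = c: 5·y_cutting + 3·y_collating = 13; 4·y_cutting + 4·y_collating = 12.
→ y_cutting = 2 and y_collating = 1.
banners enters the basis when its profit ≥ yᵀa₃ = 2·4 + 1·4 = 12.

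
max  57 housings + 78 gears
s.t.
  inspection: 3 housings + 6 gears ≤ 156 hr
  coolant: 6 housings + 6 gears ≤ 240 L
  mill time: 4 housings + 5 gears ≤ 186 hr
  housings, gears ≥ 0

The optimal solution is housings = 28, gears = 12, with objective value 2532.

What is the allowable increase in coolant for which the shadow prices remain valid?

Binding constraints: inspection, coolant. The basis is B = [[3,6],[6,6]] with det -18.
Per unit increase in coolant, x* moves by d = (0.3333, -0.1667).
The basis stays optimal until mill time becomes binding; allowable increase = 28 L.

28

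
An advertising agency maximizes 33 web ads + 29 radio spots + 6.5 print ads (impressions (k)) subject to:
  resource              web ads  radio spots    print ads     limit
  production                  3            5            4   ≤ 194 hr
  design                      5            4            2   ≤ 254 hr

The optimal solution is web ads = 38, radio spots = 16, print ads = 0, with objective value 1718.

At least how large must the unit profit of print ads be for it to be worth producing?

At the optimum: production uses 194 of 194 (binding); design uses 254 of 254 (binding).
The binding rows give the dual system: 3·y_production + 5·y_design = 33 and 5·y_production + 4·y_design = 29.
Solving: y_production = 1, y_design = 6.
print ads enters the basis when its profit ≥ yᵀa₃ = 1·4 + 6·2 = 16.

16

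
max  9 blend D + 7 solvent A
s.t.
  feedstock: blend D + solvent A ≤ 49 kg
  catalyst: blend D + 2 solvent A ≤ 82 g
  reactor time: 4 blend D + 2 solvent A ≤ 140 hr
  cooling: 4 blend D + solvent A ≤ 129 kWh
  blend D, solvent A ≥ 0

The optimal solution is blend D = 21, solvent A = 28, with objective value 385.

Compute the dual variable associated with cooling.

0

Binding: feedstock and reactor time. Non-binding: catalyst (5 unused), cooling (17 unused).
By complementary slackness, y = 0 for the non-binding constraints.
Dual feasibility on the basic columns requires 1·y_feedstock + 4·y_reactor time = 9, 1·y_feedstock + 2·y_reactor time = 7.
This yields shadow prices y_feedstock = 5, y_reactor time = 1.
Shadow price of cooling = 0.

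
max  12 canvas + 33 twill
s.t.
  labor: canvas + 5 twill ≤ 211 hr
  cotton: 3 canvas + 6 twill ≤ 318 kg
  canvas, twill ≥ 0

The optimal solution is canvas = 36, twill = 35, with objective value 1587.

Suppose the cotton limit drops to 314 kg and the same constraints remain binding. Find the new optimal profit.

1575

Check each constraint at x*: labor 211/211 (tight); cotton 318/318 (tight).
The binding rows give the dual system: 1·y_labor + 3·y_cotton = 12 and 5·y_labor + 6·y_cotton = 33.
Solving: y_labor = 3, y_cotton = 3.
Δz = y_cotton·Δb = 3 × (-4) = -12, so new z* = 1587 − 12 = 1575.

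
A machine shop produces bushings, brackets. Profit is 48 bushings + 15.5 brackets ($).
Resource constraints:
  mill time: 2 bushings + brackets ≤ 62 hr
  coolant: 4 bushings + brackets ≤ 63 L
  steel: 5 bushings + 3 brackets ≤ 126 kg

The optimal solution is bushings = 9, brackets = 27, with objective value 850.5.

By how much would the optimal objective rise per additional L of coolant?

Check each constraint at x*: mill time 45/62 (slack 17); coolant 63/63 (tight); steel 126/126 (tight).
Slack constraints have shadow price 0 (complementary slackness).
The binding rows give the dual system: 4·y_coolant + 5·y_steel = 48 and 1·y_coolant + 3·y_steel = 15.5.
→ y_coolant = 9.5 and y_steel = 2.
Shadow price of coolant = 9.5.

9.5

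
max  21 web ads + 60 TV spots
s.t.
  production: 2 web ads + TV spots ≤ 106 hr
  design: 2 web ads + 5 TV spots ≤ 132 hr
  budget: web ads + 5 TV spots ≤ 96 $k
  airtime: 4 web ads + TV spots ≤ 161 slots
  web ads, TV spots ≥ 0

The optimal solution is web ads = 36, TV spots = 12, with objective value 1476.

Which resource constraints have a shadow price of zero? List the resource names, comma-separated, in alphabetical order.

production: 84/106 (slack 22)
design: 132/132 (binding)
budget: 96/96 (binding)
airtime: 156/161 (slack 5)
By complementary slackness, a constraint with positive slack has shadow price 0 → airtime, production.

airtime, production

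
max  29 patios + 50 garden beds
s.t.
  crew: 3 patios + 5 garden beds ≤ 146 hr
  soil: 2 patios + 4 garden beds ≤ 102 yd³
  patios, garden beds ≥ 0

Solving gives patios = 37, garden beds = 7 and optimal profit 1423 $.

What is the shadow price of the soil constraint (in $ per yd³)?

2.5

At the optimum: crew uses 146 of 146 (binding); soil uses 102 of 102 (binding).
The binding rows give the dual system: 3·y_crew + 2·y_soil = 29 and 5·y_crew + 4·y_soil = 50.
This yields shadow prices y_crew = 8, y_soil = 2.5.
Shadow price of soil = 2.5.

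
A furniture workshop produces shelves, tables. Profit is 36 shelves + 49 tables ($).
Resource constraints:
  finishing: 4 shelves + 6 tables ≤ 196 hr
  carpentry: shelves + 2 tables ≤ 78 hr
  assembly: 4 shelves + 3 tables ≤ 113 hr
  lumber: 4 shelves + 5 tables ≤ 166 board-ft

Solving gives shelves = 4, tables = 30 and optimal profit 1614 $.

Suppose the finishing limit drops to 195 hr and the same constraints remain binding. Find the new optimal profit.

Binding: finishing and lumber. Non-binding: carpentry (14 unused), assembly (7 unused).
Since carpentry, assembly are not tight, their duals are 0.
The binding rows give the dual system: 4·y_finishing + 4·y_lumber = 36 and 6·y_finishing + 5·y_lumber = 49.
This yields shadow prices y_finishing = 4, y_lumber = 5.
Δz = y_finishing·Δb = 4 × (-1) = -4, so new z* = 1614 − 4 = 1610.

1610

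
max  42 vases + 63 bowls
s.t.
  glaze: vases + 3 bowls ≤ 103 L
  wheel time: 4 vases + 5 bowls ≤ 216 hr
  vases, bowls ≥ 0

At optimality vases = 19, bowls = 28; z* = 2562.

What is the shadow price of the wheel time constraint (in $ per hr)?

9

Check each constraint at x*: glaze 103/103 (tight); wheel time 216/216 (tight).
The binding rows give the dual system: 1·y_glaze + 4·y_wheel time = 42 and 3·y_glaze + 5·y_wheel time = 63.
This yields shadow prices y_glaze = 6, y_wheel time = 9.
Shadow price of wheel time = 9.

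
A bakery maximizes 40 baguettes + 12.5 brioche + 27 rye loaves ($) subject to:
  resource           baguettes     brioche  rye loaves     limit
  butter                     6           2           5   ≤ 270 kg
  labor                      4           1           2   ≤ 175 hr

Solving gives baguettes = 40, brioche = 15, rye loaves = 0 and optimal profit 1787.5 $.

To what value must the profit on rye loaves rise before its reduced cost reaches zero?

30

At the optimum: butter uses 270 of 270 (binding); labor uses 175 of 175 (binding).
Dual feasibility on the basic columns requires 6·y_butter + 4·y_labor = 40, 2·y_butter + 1·y_labor = 12.5.
This yields shadow prices y_butter = 5, y_labor = 2.5.
rye loaves enters the basis when its profit ≥ yᵀa₃ = 5·5 + 2.5·2 = 30.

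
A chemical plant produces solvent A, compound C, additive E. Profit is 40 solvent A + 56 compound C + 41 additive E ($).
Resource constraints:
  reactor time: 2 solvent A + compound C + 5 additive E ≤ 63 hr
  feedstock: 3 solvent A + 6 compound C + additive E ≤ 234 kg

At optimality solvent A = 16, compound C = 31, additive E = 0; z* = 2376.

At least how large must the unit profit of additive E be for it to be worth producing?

Both reactor time and feedstock are binding at x*.
The binding rows give the dual system: 2·y_reactor time + 3·y_feedstock = 40 and 1·y_reactor time + 6·y_feedstock = 56.
→ y_reactor time = 8 and y_feedstock = 8.
additive E enters the basis when its profit ≥ yᵀa₃ = 8·5 + 8·1 = 48.

48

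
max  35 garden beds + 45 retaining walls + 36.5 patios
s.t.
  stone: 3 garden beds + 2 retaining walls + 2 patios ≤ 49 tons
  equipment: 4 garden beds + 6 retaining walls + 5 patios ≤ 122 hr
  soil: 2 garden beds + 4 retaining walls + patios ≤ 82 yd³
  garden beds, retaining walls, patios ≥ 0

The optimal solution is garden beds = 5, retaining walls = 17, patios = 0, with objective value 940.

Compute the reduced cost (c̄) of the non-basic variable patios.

Check each constraint at x*: stone 49/49 (tight); equipment 122/122 (tight); soil 78/82 (slack 4).
By complementary slackness, y = 0 for the non-binding constraint.
The binding rows give the dual system: 3·y_stone + 4·y_equipment = 35 and 2·y_stone + 6·y_equipment = 45.
Solving: y_stone = 3, y_equipment = 6.5.
Reduced cost of patios: c₃ − yᵀa₃ = 36.5 − (3·2 + 6.5·5) = 36.5 − 38.5 = -2.

-2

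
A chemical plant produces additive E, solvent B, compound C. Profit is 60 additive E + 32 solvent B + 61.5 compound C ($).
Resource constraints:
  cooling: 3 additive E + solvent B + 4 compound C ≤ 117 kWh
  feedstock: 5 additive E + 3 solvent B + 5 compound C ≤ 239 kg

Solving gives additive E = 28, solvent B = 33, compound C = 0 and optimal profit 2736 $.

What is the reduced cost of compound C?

-3.5

Both cooling and feedstock are binding at x*.
Dual feasibility on the basic columns requires 3·y_cooling + 5·y_feedstock = 60, 1·y_cooling + 3·y_feedstock = 32.
→ y_cooling = 5 and y_feedstock = 9.
Reduced cost of compound C: c₃ − yᵀa₃ = 61.5 − (5·4 + 9·5) = 61.5 − 65 = -3.5.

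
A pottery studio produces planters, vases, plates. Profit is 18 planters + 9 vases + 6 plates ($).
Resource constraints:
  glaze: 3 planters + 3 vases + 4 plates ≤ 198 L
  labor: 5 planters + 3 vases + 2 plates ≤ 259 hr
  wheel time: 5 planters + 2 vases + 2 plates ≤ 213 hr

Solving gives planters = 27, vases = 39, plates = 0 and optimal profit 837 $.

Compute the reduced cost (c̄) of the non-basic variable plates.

At the optimum: glaze uses 198 of 198 (binding); labor uses 252 of 259 (slack = 7); wheel time uses 213 of 213 (binding).
Slack constraints have shadow price 0 (complementary slackness).
The binding rows give the dual system: 3·y_glaze + 5·y_wheel time = 18 and 3·y_glaze + 2·y_wheel time = 9.
This yields shadow prices y_glaze = 1, y_wheel time = 3.
Reduced cost of plates: c₃ − yᵀa₃ = 6 − (1·4 + 3·2) = 6 − 10 = -4.

-4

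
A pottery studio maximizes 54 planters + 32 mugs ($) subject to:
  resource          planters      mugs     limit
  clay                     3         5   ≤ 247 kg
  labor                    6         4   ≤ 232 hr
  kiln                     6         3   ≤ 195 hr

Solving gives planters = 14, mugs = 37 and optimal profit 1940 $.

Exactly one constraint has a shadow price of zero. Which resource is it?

clay: 227/247 (slack 20)
labor: 232/232 (binding)
kiln: 195/195 (binding)
By complementary slackness, a constraint with positive slack has shadow price 0 → clay.

clay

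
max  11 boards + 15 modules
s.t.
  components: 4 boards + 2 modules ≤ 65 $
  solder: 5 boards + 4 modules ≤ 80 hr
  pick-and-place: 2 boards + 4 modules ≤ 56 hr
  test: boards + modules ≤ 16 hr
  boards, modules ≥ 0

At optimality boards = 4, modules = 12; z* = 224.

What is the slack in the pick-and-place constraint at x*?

pick-and-place used = 2·4 + 4·12 = 56; slack = 56 − 56 = 0.

0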